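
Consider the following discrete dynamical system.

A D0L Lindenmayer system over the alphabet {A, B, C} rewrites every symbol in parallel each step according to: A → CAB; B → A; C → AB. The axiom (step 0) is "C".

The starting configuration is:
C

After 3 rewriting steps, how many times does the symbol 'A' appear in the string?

4

t=0: C
t=1: AB
t=2: CABA
t=3: ABCABACAB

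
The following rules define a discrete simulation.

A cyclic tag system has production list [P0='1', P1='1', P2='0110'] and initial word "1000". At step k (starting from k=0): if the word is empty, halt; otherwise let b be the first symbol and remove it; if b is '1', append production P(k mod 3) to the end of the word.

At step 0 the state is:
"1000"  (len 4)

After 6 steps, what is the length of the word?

0) "1000"  (len 4)
1) "0001"  (len 4)
2) "001"  (len 3)
3) "01"  (len 2)
4) "1"  (len 1)
5) "1"  (len 1)
6) "0110"  (len 4)

4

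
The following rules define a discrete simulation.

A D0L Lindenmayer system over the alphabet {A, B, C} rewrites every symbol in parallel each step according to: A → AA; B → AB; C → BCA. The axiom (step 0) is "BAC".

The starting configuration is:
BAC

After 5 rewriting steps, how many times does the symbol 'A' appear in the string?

step 0: BAC
step 1: ABAABCA
step 2: AAABAAAAABBCAAA
step 3: AAAAAAABAAAAAAAAAAABABBCAAAAAAA
step 4: AAAAAAAAAAAAAAABAAAAAAAAAAAAAAAAAAAAAAABAAABABBCAAAAAAAAAAAAAAA
step 5: AAAAAAAAAAAAAAAAAAAAAAAAAAAAAAABAAAAAAAAAAAAAAAAAAAAAAAAAA…AAAAAAAAAABAAAAAAABAAABABBCAAAAAAAAAAAAAAAAAAAAAAAAAAAAAAA  (len 127)

120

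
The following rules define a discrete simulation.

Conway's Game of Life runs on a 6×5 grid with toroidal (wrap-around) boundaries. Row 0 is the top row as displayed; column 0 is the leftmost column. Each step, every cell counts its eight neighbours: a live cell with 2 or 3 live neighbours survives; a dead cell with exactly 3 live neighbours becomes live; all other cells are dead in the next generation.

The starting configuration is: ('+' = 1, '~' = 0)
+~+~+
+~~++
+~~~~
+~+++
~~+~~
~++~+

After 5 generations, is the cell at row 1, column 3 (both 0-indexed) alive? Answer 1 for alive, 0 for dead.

0

gen 0: +~+~+
+~~++
+~~~~
+~+++
~~+~~
~++~+
gen 1: ~~+~~
~~~+~
~~+~~
+~+++
~~~~~
~~+~+
gen 2: ~~+~~
~~++~
~++~~
~++++
+++~~
~~~+~
gen 3: ~~+~~
~~~+~
+~~~+
~~~~+
+~~~~
~~~+~
gen 4: ~~++~
~~~++
+~~++
~~~~+
~~~~+
~~~~~
gen 5: ~~+++
+~~~~
+~~~~
~~~~~
~~~~~
~~~+~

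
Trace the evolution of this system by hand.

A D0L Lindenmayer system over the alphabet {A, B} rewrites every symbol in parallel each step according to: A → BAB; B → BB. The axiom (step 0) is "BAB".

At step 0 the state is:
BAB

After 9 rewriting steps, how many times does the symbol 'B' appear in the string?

gen 0: BAB
gen 1: BBBABBB
gen 2: BBBBBBBABBBBBBB
gen 3: BBBBBBBBBBBBBBBABBBBBBBBBBBBBBB
gen 4: BBBBBBBBBBBBBBBBBBBBBBBBBBBBBBBABBBBBBBBBBBBBBBBBBBBBBBBBBBBBBB
gen 5: BBBBBBBBBBBBBBBBBBBBBBBBBBBBBBBBBBBBBBBBBBBBBBBBBBBBBBBBBB…BBBBBBBBBBBBBBBBBBBBBBBBBBBBBBBBBBBBBBBBBBBBBBBBBBBBBBBBBB  (len 127)
gen 6: BBBBBBBBBBBBBBBBBBBBBBBBBBBBBBBBBBBBBBBBBBBBBBBBBBBBBBBBBB…BBBBBBBBBBBBBBBBBBBBBBBBBBBBBBBBBBBBBBBBBBBBBBBBBBBBBBBBBB  (len 255)
gen 7: BBBBBBBBBBBBBBBBBBBBBBBBBBBBBBBBBBBBBBBBBBBBBBBBBBBBBBBBBB…BBBBBBBBBBBBBBBBBBBBBBBBBBBBBBBBBBBBBBBBBBBBBBBBBBBBBBBBBB  (len 511)
gen 8: BBBBBBBBBBBBBBBBBBBBBBBBBBBBBBBBBBBBBBBBBBBBBBBBBBBBBBBBBB…BBBBBBBBBBBBBBBBBBBBBBBBBBBBBBBBBBBBBBBBBBBBBBBBBBBBBBBBBB  (len 1023)
gen 9: BBBBBBBBBBBBBBBBBBBBBBBBBBBBBBBBBBBBBBBBBBBBBBBBBBBBBBBBBB…BBBBBBBBBBBBBBBBBBBBBBBBBBBBBBBBBBBBBBBBBBBBBBBBBBBBBBBBBB  (len 2047)

2046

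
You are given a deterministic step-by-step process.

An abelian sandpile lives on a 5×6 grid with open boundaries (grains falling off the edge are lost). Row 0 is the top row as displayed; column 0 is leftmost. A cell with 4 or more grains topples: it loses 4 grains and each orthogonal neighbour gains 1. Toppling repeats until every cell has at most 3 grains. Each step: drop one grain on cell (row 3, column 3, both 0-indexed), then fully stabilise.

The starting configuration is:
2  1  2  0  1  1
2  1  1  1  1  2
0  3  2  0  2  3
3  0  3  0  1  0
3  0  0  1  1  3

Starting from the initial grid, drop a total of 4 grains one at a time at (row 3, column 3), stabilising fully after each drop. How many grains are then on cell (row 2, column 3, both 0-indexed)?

0) 2  1  2  0  1  1
2  1  1  1  1  2
0  3  2  0  2  3
3  0  3  0  1  0
3  0  0  1  1  3
1) 2  1  2  0  1  1
2  1  1  1  1  2
0  3  2  0  2  3
3  0  3  1  1  0
3  0  0  1  1  3
2) 2  1  2  0  1  1
2  1  1  1  1  2
0  3  2  0  2  3
3  0  3  2  1  0
3  0  0  1  1  3
3) 2  1  2  0  1  1
2  1  1  1  1  2
0  3  2  0  2  3
3  0  3  3  1  0
3  0  0  1  1  3
4) 2  1  2  0  1  1
2  1  1  1  1  2
0  3  3  1  2  3
3  1  0  1  2  0
3  0  1  2  1  3

1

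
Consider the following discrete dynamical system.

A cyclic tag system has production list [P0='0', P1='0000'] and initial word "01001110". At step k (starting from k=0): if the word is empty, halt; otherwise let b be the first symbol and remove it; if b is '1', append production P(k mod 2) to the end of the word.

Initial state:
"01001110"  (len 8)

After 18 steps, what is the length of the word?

gen 0: "01001110"  (len 8)
gen 1: "1001110"  (len 7)
gen 2: "0011100000"  (len 10)
gen 3: "011100000"  (len 9)
gen 4: "11100000"  (len 8)
gen 5: "11000000"  (len 8)
gen 6: "10000000000"  (len 11)
gen 7: "00000000000"  (len 11)
gen 8: "0000000000"  (len 10)
gen 9: "000000000"  (len 9)
gen 10: "00000000"  (len 8)
gen 11: "0000000"  (len 7)
gen 12: "000000"  (len 6)
gen 13: "00000"  (len 5)
gen 14: "0000"  (len 4)
gen 15: "000"  (len 3)
gen 16: "00"  (len 2)
gen 17: "0"  (len 1)
gen 18: (halted — word empty)

0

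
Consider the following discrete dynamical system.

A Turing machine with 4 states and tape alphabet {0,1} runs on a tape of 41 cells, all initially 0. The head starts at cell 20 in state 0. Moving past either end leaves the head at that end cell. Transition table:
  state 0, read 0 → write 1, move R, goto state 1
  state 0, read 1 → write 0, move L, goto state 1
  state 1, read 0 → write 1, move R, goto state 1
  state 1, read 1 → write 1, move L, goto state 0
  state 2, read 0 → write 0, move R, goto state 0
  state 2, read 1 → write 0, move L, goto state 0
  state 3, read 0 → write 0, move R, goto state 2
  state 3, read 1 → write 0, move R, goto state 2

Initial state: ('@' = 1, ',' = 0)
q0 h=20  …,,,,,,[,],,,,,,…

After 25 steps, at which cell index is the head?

36

k=0  q0 h=20  …,,,,,,[,],,,,,,…
k=1  q1 h=21  …,,,,,@[,],,,,,,…
k=2  q1 h=22  …,,,,@@[,],,,,,,…
k=3  q1 h=23  …,,,@@@[,],,,,,,…
k=4  q1 h=24  …,,@@@@[,],,,,,,…
k=5  q1 h=25  …,@@@@@[,],,,,,,…
k=6  q1 h=26  …@@@@@@[,],,,,,,…
k=7  q1 h=27  …@@@@@@[,],,,,,,…
k=8  q1 h=28  …@@@@@@[,],,,,,,…
k=9  q1 h=29  …@@@@@@[,],,,,,,…
k=10  q1 h=30  …@@@@@@[,],,,,,,…
k=11  q1 h=31  …@@@@@@[,],,,,,,…
k=12  q1 h=32  …@@@@@@[,],,,,,,…
k=13  q1 h=33  …@@@@@@[,],,,,,,…
k=14  q1 h=34  …@@@@@@[,],,,,,,|
k=15  q1 h=35  …@@@@@@[,],,,,,|
k=16  q1 h=36  …@@@@@@[,],,,,|
k=17  q1 h=37  …@@@@@@[,],,,|
k=18  q1 h=38  …@@@@@@[,],,|
k=19  q1 h=39  …@@@@@@[,],|
k=20  q1 h=40  …@@@@@@[,]|
k=21  q1 h=40  …@@@@@@[@]|
k=22  q0 h=39  …@@@@@@[@]@|
k=23  q1 h=38  …@@@@@@[@],@|
k=24  q0 h=37  …@@@@@@[@]@,@|
k=25  q1 h=36  …@@@@@@[@],@,@|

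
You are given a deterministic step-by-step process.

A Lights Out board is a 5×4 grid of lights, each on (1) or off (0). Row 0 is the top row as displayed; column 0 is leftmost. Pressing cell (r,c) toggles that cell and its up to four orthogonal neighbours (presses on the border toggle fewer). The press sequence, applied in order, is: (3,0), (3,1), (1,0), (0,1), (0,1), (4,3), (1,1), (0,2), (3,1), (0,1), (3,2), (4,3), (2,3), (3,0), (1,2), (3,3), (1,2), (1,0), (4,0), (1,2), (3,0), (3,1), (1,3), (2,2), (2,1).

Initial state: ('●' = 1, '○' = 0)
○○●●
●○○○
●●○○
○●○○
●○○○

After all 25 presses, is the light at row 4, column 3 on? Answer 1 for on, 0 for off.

t=0: ○○●●
●○○○
●●○○
○●○○
●○○○
t=1: ○○●●
●○○○
○●○○
●○○○
○○○○
t=2: ○○●●
●○○○
○○○○
○●●○
○●○○
t=3: ●○●●
○●○○
●○○○
○●●○
○●○○
t=4: ○●○●
○○○○
●○○○
○●●○
○●○○
t=5: ●○●●
○●○○
●○○○
○●●○
○●○○
t=6: ●○●●
○●○○
●○○○
○●●●
○●●●
t=7: ●●●●
●○●○
●●○○
○●●●
○●●●
t=8: ●○○○
●○○○
●●○○
○●●●
○●●●
t=9: ●○○○
●○○○
●○○○
●○○●
○○●●
t=10: ○●●○
●●○○
●○○○
●○○●
○○●●
t=11: ○●●○
●●○○
●○●○
●●●○
○○○●
t=12: ○●●○
●●○○
●○●○
●●●●
○○●○
t=13: ○●●○
●●○●
●○○●
●●●○
○○●○
t=14: ○●●○
●●○●
○○○●
○○●○
●○●○
t=15: ○●○○
●○●○
○○●●
○○●○
●○●○
t=16: ○●○○
●○●○
○○●○
○○○●
●○●●
t=17: ○●●○
●●○●
○○○○
○○○●
●○●●
t=18: ●●●○
○○○●
●○○○
○○○●
●○●●
t=19: ●●●○
○○○●
●○○○
●○○●
○●●●
t=20: ●●○○
○●●○
●○●○
●○○●
○●●●
t=21: ●●○○
○●●○
○○●○
○●○●
●●●●
t=22: ●●○○
○●●○
○●●○
●○●●
●○●●
t=23: ●●○●
○●○●
○●●●
●○●●
●○●●
t=24: ●●○●
○●●●
○○○○
●○○●
●○●●
t=25: ●●○●
○○●●
●●●○
●●○●
●○●●

1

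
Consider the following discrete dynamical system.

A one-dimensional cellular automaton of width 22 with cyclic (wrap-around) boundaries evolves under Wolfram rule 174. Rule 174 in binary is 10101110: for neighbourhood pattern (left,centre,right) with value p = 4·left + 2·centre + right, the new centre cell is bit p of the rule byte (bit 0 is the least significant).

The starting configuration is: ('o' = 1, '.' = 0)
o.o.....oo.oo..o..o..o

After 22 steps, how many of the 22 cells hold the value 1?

gen 0: o.o.....oo.oo..o..o..o
gen 1: .oo....oo.oo..oo.oo.oo
gen 2: oo....oo.oo..oo.oo.oo.
gen 3: o....oo.oo..oo.oo.oo.o
gen 4: ....oo.oo..oo.oo.oo.oo
gen 5: ...oo.oo..oo.oo.oo.oo.
gen 6: ..oo.oo..oo.oo.oo.oo..
gen 7: .oo.oo..oo.oo.oo.oo...
gen 8: oo.oo..oo.oo.oo.oo....
gen 9: o.oo..oo.oo.oo.oo....o
gen 10: .oo..oo.oo.oo.oo....oo
gen 11: oo..oo.oo.oo.oo....oo.
gen 12: o..oo.oo.oo.oo....oo.o
gen 13: ..oo.oo.oo.oo....oo.oo
gen 14: .oo.oo.oo.oo....oo.oo.
gen 15: oo.oo.oo.oo....oo.oo..
gen 16: o.oo.oo.oo....oo.oo..o
gen 17: .oo.oo.oo....oo.oo..oo
gen 18: oo.oo.oo....oo.oo..oo.
gen 19: o.oo.oo....oo.oo..oo.o
gen 20: .oo.oo....oo.oo..oo.oo
gen 21: oo.oo....oo.oo..oo.oo.
gen 22: o.oo....oo.oo..oo.oo.o

12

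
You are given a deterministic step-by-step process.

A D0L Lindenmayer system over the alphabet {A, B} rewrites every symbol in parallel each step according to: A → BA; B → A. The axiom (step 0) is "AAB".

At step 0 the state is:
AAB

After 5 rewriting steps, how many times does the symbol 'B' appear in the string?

13

[0] AAB
[1] BABAA
[2] ABAABABA
[3] BAABABAABAABA
[4] ABABAABAABABAABABAABA
[5] BAABAABABAABABAABAABABAABAABABAABA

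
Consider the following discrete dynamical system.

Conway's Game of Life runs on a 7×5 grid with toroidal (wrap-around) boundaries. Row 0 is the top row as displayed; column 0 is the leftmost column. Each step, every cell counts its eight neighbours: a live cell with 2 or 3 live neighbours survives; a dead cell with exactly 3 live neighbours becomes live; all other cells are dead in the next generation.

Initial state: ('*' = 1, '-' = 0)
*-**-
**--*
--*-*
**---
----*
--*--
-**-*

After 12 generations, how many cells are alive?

gen 0: *-**-
**--*
--*-*
**---
----*
--*--
-**-*
gen 1: -----
-----
--***
**-**
**---
***--
*---*
gen 2: -----
---*-
-**--
-----
---*-
--*--
*---*
gen 3: ----*
--*--
--*--
--*--
-----
---**
-----
gen 4: -----
---*-
-***-
-----
---*-
-----
---**
gen 5: ---**
---*-
--**-
---*-
-----
---**
-----
gen 6: ---**
-----
--***
--**-
---**
-----
-----
gen 7: -----
--*--
--*-*
-----
--***
-----
-----
gen 8: -----
---*-
---*-
--*-*
---*-
---*-
-----
gen 9: -----
-----
--***
--*-*
--***
-----
-----
gen 10: -----
---*-
--*-*
**---
--*-*
---*-
-----
gen 11: -----
---*-
*****
***-*
*****
---*-
-----
gen 12: -----
**-*-
-----
-----
-----
**-*-
-----

6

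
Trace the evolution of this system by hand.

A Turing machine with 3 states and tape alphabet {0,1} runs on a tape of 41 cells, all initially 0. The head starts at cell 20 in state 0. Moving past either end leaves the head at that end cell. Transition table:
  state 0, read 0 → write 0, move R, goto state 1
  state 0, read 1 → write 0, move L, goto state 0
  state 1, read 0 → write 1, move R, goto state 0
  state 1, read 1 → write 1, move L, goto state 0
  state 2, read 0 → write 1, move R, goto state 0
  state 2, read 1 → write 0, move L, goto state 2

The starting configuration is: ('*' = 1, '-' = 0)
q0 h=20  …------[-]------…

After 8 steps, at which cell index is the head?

gen 0: q0 h=20  …------[-]------…
gen 1: q1 h=21  …------[-]------…
gen 2: q0 h=22  …-----*[-]------…
gen 3: q1 h=23  …----*-[-]------…
gen 4: q0 h=24  …---*-*[-]------…
gen 5: q1 h=25  …--*-*-[-]------…
gen 6: q0 h=26  …-*-*-*[-]------…
gen 7: q1 h=27  …*-*-*-[-]------…
gen 8: q0 h=28  …-*-*-*[-]------…

28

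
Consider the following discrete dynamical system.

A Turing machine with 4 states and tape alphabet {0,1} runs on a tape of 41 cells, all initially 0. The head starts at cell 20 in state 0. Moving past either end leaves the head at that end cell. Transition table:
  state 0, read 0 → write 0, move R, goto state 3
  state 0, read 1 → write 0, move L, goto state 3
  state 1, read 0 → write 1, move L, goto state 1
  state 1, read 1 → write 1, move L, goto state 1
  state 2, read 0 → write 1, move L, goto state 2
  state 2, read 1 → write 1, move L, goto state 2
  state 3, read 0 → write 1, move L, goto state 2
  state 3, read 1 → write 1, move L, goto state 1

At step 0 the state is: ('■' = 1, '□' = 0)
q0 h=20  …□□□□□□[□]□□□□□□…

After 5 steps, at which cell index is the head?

[0] q0 h=20  …□□□□□□[□]□□□□□□…
[1] q3 h=21  …□□□□□□[□]□□□□□□…
[2] q2 h=20  …□□□□□□[□]■□□□□□…
[3] q2 h=19  …□□□□□□[□]■■□□□□…
[4] q2 h=18  …□□□□□□[□]■■■□□□…
[5] q2 h=17  …□□□□□□[□]■■■■□□…

17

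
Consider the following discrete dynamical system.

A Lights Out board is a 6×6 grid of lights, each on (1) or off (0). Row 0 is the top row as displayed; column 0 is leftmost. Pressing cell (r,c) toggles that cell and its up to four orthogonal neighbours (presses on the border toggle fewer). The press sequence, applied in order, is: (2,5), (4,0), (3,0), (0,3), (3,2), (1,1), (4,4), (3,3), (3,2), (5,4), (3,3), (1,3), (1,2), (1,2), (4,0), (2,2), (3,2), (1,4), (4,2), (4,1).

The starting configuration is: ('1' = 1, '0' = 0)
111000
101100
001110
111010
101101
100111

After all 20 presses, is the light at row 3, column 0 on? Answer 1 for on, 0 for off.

0

step 0: 111000
101100
001110
111010
101101
100111
step 1: 111000
101101
001101
111011
101101
100111
step 2: 111000
101101
001101
011011
011101
000111
step 3: 111000
101101
101101
101011
111101
000111
step 4: 110110
101001
101101
101011
111101
000111
step 5: 110110
101001
100101
110111
110101
000111
step 6: 100110
010001
110101
110111
110101
000111
step 7: 100110
010001
110101
110101
110010
000101
step 8: 100110
010001
110001
111011
110110
000101
step 9: 100110
010001
111001
100111
111110
000101
step 10: 100110
010001
111001
100111
111100
000010
step 11: 100110
010001
111101
101001
111000
000010
step 12: 100010
011111
111001
101001
111000
000010
step 13: 101010
000011
110001
101001
111000
000010
step 14: 100010
011111
111001
101001
111000
000010
step 15: 100010
011111
111001
001001
001000
100010
step 16: 100010
010111
100101
000001
001000
100010
step 17: 100010
010111
101101
011101
000000
100010
step 18: 100000
010000
101111
011101
000000
100010
step 19: 100000
010000
101111
010101
011100
101010
step 20: 100000
010000
101111
000101
100100
111010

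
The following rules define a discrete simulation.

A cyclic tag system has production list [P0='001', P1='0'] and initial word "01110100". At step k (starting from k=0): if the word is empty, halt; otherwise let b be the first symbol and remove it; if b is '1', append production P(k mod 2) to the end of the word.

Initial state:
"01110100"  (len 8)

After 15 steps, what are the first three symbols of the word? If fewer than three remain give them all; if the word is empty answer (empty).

(empty)

k=0  "01110100"  (len 8)
k=1  "1110100"  (len 7)
k=2  "1101000"  (len 7)
k=3  "101000001"  (len 9)
k=4  "010000010"  (len 9)
k=5  "10000010"  (len 8)
k=6  "00000100"  (len 8)
k=7  "0000100"  (len 7)
k=8  "000100"  (len 6)
k=9  "00100"  (len 5)
k=10  "0100"  (len 4)
k=11  "100"  (len 3)
k=12  "000"  (len 3)
k=13  "00"  (len 2)
k=14  "0"  (len 1)
k=15  (halted — word empty)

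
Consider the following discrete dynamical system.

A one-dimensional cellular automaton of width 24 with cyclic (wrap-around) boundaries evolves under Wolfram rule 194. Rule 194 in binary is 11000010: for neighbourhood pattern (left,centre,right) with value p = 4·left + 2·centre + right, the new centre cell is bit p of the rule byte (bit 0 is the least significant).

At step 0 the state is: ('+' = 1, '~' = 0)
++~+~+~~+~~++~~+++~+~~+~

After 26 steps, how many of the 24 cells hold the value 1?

5

[0] ++~+~+~~+~~++~~+++~+~~+~
[1] ~+~~~~~+~~+~+~+~++~~~+~~
[2] +~~~~~+~~+~~~~~~~+~~+~~~
[3] ~~~~~+~~+~~~~~~~+~~+~~~+
[4] ~~~~+~~+~~~~~~~+~~+~~~+~
[5] ~~~+~~+~~~~~~~+~~+~~~+~~
[6] ~~+~~+~~~~~~~+~~+~~~+~~~
[7] ~+~~+~~~~~~~+~~+~~~+~~~~
[8] +~~+~~~~~~~+~~+~~~+~~~~~
[9] ~~+~~~~~~~+~~+~~~+~~~~~+
[10] ~+~~~~~~~+~~+~~~+~~~~~+~
[11] +~~~~~~~+~~+~~~+~~~~~+~~
[12] ~~~~~~~+~~+~~~+~~~~~+~~+
[13] ~~~~~~+~~+~~~+~~~~~+~~+~
[14] ~~~~~+~~+~~~+~~~~~+~~+~~
[15] ~~~~+~~+~~~+~~~~~+~~+~~~
[16] ~~~+~~+~~~+~~~~~+~~+~~~~
[17] ~~+~~+~~~+~~~~~+~~+~~~~~
[18] ~+~~+~~~+~~~~~+~~+~~~~~~
[19] +~~+~~~+~~~~~+~~+~~~~~~~
[20] ~~+~~~+~~~~~+~~+~~~~~~~+
[21] ~+~~~+~~~~~+~~+~~~~~~~+~
[22] +~~~+~~~~~+~~+~~~~~~~+~~
[23] ~~~+~~~~~+~~+~~~~~~~+~~+
[24] ~~+~~~~~+~~+~~~~~~~+~~+~
[25] ~+~~~~~+~~+~~~~~~~+~~+~~
[26] +~~~~~+~~+~~~~~~~+~~+~~~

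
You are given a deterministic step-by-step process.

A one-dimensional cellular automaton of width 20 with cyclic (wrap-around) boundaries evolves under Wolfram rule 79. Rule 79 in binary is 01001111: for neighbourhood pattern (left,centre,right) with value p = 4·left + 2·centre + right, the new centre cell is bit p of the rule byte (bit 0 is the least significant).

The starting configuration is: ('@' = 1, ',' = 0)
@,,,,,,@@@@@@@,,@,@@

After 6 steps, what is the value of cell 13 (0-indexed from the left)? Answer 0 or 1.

1

k=0  @,,,,,,@@@@@@@,,@,@@
k=1  @,@@@@@@,,,,,@,@@,@,
k=2  @,@,,,,@,@@@@@,@@,@,
k=3  @,@,@@@@,@,,,@,@@,@,
k=4  @,@,@,,@,@,@@@,@@,@,
k=5  @,@,@,@@,@,@,@,@@,@,
k=6  @,@,@,@@,@,@,@,@@,@,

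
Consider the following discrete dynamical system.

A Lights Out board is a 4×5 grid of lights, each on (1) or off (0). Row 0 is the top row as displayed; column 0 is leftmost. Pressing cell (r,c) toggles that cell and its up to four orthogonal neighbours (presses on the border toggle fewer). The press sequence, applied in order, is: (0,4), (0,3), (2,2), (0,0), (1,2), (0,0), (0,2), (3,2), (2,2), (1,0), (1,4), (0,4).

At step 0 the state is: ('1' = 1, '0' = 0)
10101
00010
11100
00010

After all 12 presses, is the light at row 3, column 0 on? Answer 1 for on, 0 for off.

0

t=0: 10101
00010
11100
00010
t=1: 10110
00011
11100
00010
t=2: 10001
00001
11100
00010
t=3: 10001
00101
10010
00110
t=4: 01001
10101
10010
00110
t=5: 01101
11011
10110
00110
t=6: 10101
01011
10110
00110
t=7: 11011
01111
10110
00110
t=8: 11011
01111
10010
01000
t=9: 11011
01011
11100
01100
t=10: 01011
10011
01100
01100
t=11: 01010
10000
01101
01100
t=12: 01001
10001
01101
01100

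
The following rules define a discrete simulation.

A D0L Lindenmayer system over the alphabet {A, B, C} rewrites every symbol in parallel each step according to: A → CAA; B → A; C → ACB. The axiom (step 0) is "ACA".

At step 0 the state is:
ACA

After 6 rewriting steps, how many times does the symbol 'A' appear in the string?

828

0) ACA
1) CAAACBCAA
2) ACBCAACAACAAACBAACBCAACAA
3) CAAACBAACBCAACAAACBCAACAAACBCAACAACAAACBACAACAAACBAACBCAACAAACBCAACAA
4) ACBCAACAACAAACBACAACAAACBAACBCAACAAACBCAACAACAAACBAACBCAAC…AACBACAACAAACBAACBCAACAAACBCAACAACAAACBAACBCAACAAACBCAACAA  (len 191)
5) CAAACBAACBCAACAAACBCAACAAACBCAACAACAAACBACAAACBCAACAAACBCA…AACBACAACAAACBAACBCAACAAACBCAACAACAAACBAACBCAACAAACBCAACAA  (len 529)
6) ACBCAACAACAAACBACAACAAACBAACBCAACAAACBCAACAACAAACBAACBCAAC…AACBACAACAAACBAACBCAACAAACBCAACAACAAACBAACBCAACAAACBCAACAA  (len 1465)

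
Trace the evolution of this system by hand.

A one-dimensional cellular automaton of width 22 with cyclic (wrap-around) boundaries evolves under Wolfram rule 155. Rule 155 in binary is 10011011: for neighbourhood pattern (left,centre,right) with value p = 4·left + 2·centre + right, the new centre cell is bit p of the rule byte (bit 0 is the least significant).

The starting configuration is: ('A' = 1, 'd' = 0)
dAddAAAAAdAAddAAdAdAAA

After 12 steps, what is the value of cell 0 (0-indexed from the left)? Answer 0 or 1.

t=0: dAddAAAAAdAAddAAdAdAAA
t=1: ddAAAAAAddAdAAAddddAAd
t=2: AAAAAAAdAAddAAdAAAAAdA
t=3: AAAAAAddAdAAAddAAAAddA
t=4: AAAAAdAAddAAdAAAAAdAAA
t=5: AAAAddAdAAAddAAAAddAAA
t=6: AAAdAAddAAdAAAAAdAAAAA
t=7: AAddAdAAAddAAAAddAAAAA
t=8: AdAAddAAdAAAAAdAAAAAAA
t=9: ddAdAAAddAAAAddAAAAAAA
t=10: AAddAAdAAAAAdAAAAAAAAd
t=11: AdAAAddAAAAddAAAAAAAdd
t=12: ddAAdAAAAAdAAAAAAAAdAA

0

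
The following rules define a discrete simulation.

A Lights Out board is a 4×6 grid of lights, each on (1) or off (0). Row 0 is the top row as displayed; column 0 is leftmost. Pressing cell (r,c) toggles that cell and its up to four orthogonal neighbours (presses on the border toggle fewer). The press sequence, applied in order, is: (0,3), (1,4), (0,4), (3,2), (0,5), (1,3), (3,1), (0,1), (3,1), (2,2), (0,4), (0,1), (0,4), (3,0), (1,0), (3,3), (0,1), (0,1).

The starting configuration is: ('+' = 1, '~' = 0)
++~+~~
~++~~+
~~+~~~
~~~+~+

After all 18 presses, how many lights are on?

16

gen 0: ++~+~~
~++~~+
~~+~~~
~~~+~+
gen 1: +++~+~
~+++~+
~~+~~~
~~~+~+
gen 2: +++~~~
~++~+~
~~+~+~
~~~+~+
gen 3: ++++++
~++~~~
~~+~+~
~~~+~+
gen 4: ++++++
~++~~~
~~~~+~
~++~~+
gen 5: ++++~~
~++~~+
~~~~+~
~++~~+
gen 6: +++~~~
~+~+++
~~~++~
~++~~+
gen 7: +++~~~
~+~+++
~+~++~
+~~~~+
gen 8: ~~~~~~
~~~+++
~+~++~
+~~~~+
gen 9: ~~~~~~
~~~+++
~~~++~
~++~~+
gen 10: ~~~~~~
~~++++
~++~+~
~+~~~+
gen 11: ~~~+++
~~++~+
~++~+~
~+~~~+
gen 12: ++++++
~+++~+
~++~+~
~+~~~+
gen 13: +++~~~
~+++++
~++~+~
~+~~~+
gen 14: +++~~~
~+++++
+++~+~
+~~~~+
gen 15: ~++~~~
+~++++
~++~+~
+~~~~+
gen 16: ~++~~~
+~++++
~++++~
+~++++
gen 17: +~~~~~
++++++
~++++~
+~++++
gen 18: ~++~~~
+~++++
~++++~
+~++++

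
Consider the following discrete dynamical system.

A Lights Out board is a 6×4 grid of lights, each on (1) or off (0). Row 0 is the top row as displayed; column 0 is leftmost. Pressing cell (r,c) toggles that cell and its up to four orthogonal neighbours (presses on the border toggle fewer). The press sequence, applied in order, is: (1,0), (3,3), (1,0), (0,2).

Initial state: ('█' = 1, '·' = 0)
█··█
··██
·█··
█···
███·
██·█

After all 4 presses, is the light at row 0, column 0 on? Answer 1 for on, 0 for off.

1

gen 0: █··█
··██
·█··
█···
███·
██·█
gen 1: ···█
████
██··
█···
███·
██·█
gen 2: ···█
████
██·█
█·██
████
██·█
gen 3: █··█
··██
·█·█
█·██
████
██·█
gen 4: ███·
···█
·█·█
█·██
████
██·█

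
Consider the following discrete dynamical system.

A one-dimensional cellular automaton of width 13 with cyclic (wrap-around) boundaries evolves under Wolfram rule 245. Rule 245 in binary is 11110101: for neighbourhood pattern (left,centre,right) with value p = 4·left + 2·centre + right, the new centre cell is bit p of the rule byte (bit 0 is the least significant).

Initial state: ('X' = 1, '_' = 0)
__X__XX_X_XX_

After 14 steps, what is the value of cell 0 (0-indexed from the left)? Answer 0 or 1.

1

0) __X__XX_X_XX_
1) X_XX__XXXX_XX
2) XX_XX__XXXX_X
3) XXX_XX__XXXX_
4) _XXX_XX__XXXX
5) X_XXX_XX__XXX
6) XX_XXX_XX__XX
7) XXX_XXX_XX__X
8) XXXX_XXX_XX__
9) _XXXX_XXX_XX_
10) __XXXX_XXX_XX
11) X__XXXX_XXX_X
12) XX__XXXX_XXX_
13) _XX__XXXX_XXX
14) X_XX__XXXX_XX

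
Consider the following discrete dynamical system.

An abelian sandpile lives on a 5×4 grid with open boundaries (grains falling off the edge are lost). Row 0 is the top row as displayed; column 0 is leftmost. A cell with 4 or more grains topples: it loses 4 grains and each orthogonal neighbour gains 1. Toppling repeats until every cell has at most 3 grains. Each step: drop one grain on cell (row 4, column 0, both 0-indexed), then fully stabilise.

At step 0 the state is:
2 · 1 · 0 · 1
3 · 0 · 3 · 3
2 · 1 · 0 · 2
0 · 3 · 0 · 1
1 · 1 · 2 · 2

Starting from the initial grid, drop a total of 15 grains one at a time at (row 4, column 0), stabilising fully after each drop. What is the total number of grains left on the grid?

33

t=0: 2 · 1 · 0 · 1
3 · 0 · 3 · 3
2 · 1 · 0 · 2
0 · 3 · 0 · 1
1 · 1 · 2 · 2
t=1: 2 · 1 · 0 · 1
3 · 0 · 3 · 3
2 · 1 · 0 · 2
0 · 3 · 0 · 1
2 · 1 · 2 · 2
t=2: 2 · 1 · 0 · 1
3 · 0 · 3 · 3
2 · 1 · 0 · 2
0 · 3 · 0 · 1
3 · 1 · 2 · 2
t=3: 2 · 1 · 0 · 1
3 · 0 · 3 · 3
2 · 1 · 0 · 2
1 · 3 · 0 · 1
0 · 2 · 2 · 2
t=4: 2 · 1 · 0 · 1
3 · 0 · 3 · 3
2 · 1 · 0 · 2
1 · 3 · 0 · 1
1 · 2 · 2 · 2
t=5: 2 · 1 · 0 · 1
3 · 0 · 3 · 3
2 · 1 · 0 · 2
1 · 3 · 0 · 1
2 · 2 · 2 · 2
t=6: 2 · 1 · 0 · 1
3 · 0 · 3 · 3
2 · 1 · 0 · 2
1 · 3 · 0 · 1
3 · 2 · 2 · 2
t=7: 2 · 1 · 0 · 1
3 · 0 · 3 · 3
2 · 1 · 0 · 2
2 · 3 · 0 · 1
0 · 3 · 2 · 2
t=8: 2 · 1 · 0 · 1
3 · 0 · 3 · 3
2 · 1 · 0 · 2
2 · 3 · 0 · 1
1 · 3 · 2 · 2
t=9: 2 · 1 · 0 · 1
3 · 0 · 3 · 3
2 · 1 · 0 · 2
2 · 3 · 0 · 1
2 · 3 · 2 · 2
t=10: 2 · 1 · 0 · 1
3 · 0 · 3 · 3
2 · 1 · 0 · 2
2 · 3 · 0 · 1
3 · 3 · 2 · 2
t=11: 2 · 1 · 0 · 1
3 · 0 · 3 · 3
3 · 2 · 0 · 2
0 · 1 · 1 · 1
2 · 1 · 3 · 2
t=12: 2 · 1 · 0 · 1
3 · 0 · 3 · 3
3 · 2 · 0 · 2
0 · 1 · 1 · 1
3 · 1 · 3 · 2
t=13: 2 · 1 · 0 · 1
3 · 0 · 3 · 3
3 · 2 · 0 · 2
1 · 1 · 1 · 1
0 · 2 · 3 · 2
t=14: 2 · 1 · 0 · 1
3 · 0 · 3 · 3
3 · 2 · 0 · 2
1 · 1 · 1 · 1
1 · 2 · 3 · 2
t=15: 2 · 1 · 0 · 1
3 · 0 · 3 · 3
3 · 2 · 0 · 2
1 · 1 · 1 · 1
2 · 2 · 3 · 2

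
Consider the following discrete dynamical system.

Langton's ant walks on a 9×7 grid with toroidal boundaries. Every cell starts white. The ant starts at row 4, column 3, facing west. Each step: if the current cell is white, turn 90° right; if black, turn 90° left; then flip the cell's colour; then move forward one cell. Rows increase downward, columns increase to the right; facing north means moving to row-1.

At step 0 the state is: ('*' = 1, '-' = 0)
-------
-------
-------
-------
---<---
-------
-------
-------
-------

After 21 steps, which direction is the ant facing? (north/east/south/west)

[0] -------
-------
-------
-------
---<---
-------
-------
-------
-------
[1] -------
-------
-------
---^---
---*---
-------
-------
-------
-------
[2] -------
-------
-------
---*>--
---*---
-------
-------
-------
-------
[3] -------
-------
-------
---**--
---*v--
-------
-------
-------
-------
[4] -------
-------
-------
---**--
---<*--
-------
-------
-------
-------
[5] -------
-------
-------
---**--
----*--
---v---
-------
-------
-------
[6] -------
-------
-------
---**--
----*--
--<*---
-------
-------
-------
[7] -------
-------
-------
---**--
--^-*--
--**---
-------
-------
-------
[8] -------
-------
-------
---**--
--*>*--
--**---
-------
-------
-------
[9] -------
-------
-------
---**--
--***--
--*v---
-------
-------
-------
[10] -------
-------
-------
---**--
--***--
--*->--
-------
-------
-------
[11] -------
-------
-------
---**--
--***--
--*-*--
----v--
-------
-------
[12] -------
-------
-------
---**--
--***--
--*-*--
---<*--
-------
-------
[13] -------
-------
-------
---**--
--***--
--*^*--
---**--
-------
-------
[14] -------
-------
-------
---**--
--***--
--**>--
---**--
-------
-------
[15] -------
-------
-------
---**--
--**^--
--**---
---**--
-------
-------
[16] -------
-------
-------
---**--
--*<---
--**---
---**--
-------
-------
[17] -------
-------
-------
---**--
--*----
--*v---
---**--
-------
-------
[18] -------
-------
-------
---**--
--*----
--*->--
---**--
-------
-------
[19] -------
-------
-------
---**--
--*----
--*-*--
---*v--
-------
-------
[20] -------
-------
-------
---**--
--*----
--*-*--
---*->-
-------
-------
[21] -------
-------
-------
---**--
--*----
--*-*--
---*-*-
-----v-
-------

south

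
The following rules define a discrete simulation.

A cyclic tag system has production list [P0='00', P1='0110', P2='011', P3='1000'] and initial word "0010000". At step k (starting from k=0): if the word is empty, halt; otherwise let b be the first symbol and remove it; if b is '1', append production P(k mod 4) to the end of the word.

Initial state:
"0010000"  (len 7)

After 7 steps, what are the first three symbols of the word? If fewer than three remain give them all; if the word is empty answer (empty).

011

gen 0: "0010000"  (len 7)
gen 1: "010000"  (len 6)
gen 2: "10000"  (len 5)
gen 3: "0000011"  (len 7)
gen 4: "000011"  (len 6)
gen 5: "00011"  (len 5)
gen 6: "0011"  (len 4)
gen 7: "011"  (len 3)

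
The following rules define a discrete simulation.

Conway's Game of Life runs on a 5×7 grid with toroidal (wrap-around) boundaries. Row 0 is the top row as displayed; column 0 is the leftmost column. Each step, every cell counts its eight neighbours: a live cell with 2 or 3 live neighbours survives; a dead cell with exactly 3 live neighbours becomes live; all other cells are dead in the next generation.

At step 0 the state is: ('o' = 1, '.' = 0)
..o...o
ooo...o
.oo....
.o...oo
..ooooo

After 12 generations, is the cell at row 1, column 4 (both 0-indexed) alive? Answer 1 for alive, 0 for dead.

t=0: ..o...o
ooo...o
.oo....
.o...oo
..ooooo
t=1: ....o..
...o..o
.....o.
.o....o
.oooo..
t=2: ....oo.
....oo.
o....oo
oo.ooo.
oooooo.
t=3: .oo....
.......
oo.o...
.......
o......
t=4: .o.....
o......
.......
oo.....
.o.....
t=5: oo.....
.......
oo.....
oo.....
.oo....
t=6: ooo....
.......
oo.....
.......
..o....
t=7: .oo....
..o....
.......
.o.....
..o....
t=8: .ooo...
.oo....
.......
.......
..o....
t=9: ...o...
.o.o...
.......
.......
.ooo...
t=10: .o.oo..
..o....
.......
..o....
..oo...
t=11: .o..o..
..oo...
.......
..oo...
.o..o..
t=12: .o..o..
..oo...
.......
..oo...
.o..o..

0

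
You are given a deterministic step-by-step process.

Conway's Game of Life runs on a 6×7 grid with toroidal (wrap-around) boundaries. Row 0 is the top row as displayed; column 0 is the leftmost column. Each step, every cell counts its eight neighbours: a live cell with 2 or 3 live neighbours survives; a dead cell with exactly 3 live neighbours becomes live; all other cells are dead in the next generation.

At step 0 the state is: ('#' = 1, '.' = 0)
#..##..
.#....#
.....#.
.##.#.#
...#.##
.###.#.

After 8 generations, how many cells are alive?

6

step 0: #..##..
.#....#
.....#.
.##.#.#
...#.##
.###.#.
step 1: #..####
#...###
.##..##
#.###.#
......#
##...#.
step 2: ...#...
..#....
..#....
..###..
..###..
.#.....
step 3: ..#....
..##...
.##....
.#..#..
.#..#..
....#..
step 4: ..#....
...#...
.#.....
##.#...
...###.
...#...
step 5: ..##...
..#....
##.....
##.#...
...#...
..##...
step 6: .#.....
..##...
#......
##.....
.#.##..
....#..
step 7: ..##...
.##....
#.#....
###....
#####..
..###..
step 8: ....#..
.......
#..#...
......#
#...#..
.......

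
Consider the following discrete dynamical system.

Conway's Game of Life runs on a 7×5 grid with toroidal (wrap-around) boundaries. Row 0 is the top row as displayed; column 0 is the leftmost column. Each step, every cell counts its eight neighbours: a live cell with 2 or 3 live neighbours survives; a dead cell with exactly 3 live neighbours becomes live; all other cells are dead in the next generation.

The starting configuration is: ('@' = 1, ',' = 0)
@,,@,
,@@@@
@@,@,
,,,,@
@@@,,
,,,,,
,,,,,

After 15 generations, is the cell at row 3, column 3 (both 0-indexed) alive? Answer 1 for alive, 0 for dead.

0) @,,@,
,@@@@
@@,@,
,,,,@
@@@,,
,,,,,
,,,,,
1) @@,@,
,,,,,
,@,,,
,,,@@
@@,,,
,@,,,
,,,,,
2) ,,,,,
@@@,,
,,,,,
,@@,@
@@@,@
@@,,,
@@@,,
3) ,,,,,
,@,,,
,,,@,
,,@,@
,,,,@
,,,@,
@,@,,
4) ,@,,,
,,,,,
,,@@,
,,,,@
,,,,@
,,,@@
,,,,,
5) ,,,,,
,,@,,
,,,@,
,,,,@
@,,,@
,,,@@
,,,,,
6) ,,,,,
,,,,,
,,,@,
@,,@@
@,,,,
@,,@@
,,,,,
7) ,,,,,
,,,,,
,,,@,
@,,@,
,@,,,
@,,,@
,,,,@
8) ,,,,,
,,,,,
,,,,@
,,@,@
,@,,,
@,,,@
@,,,@
9) ,,,,,
,,,,,
,,,@,
@,,@,
,@,@@
,@,,@
@,,,@
10) ,,,,,
,,,,,
,,,,@
@,,@,
,@,@,
,@@,,
@,,,@
11) ,,,,,
,,,,,
,,,,@
@,@@,
@@,@@
,@@@@
@@,,,
12) ,,,,,
,,,,,
,,,@@
,,@,,
,,,,,
,,,,,
@@,@@
13) @,,,@
,,,,,
,,,@,
,,,@,
,,,,,
@,,,@
@,,,@
14) @,,,@
,,,,@
,,,,,
,,,,,
,,,,@
@,,,@
,@,@,
15) @,,@@
@,,,@
,,,,,
,,,,,
@,,,@
@,,@@
,@,@,

0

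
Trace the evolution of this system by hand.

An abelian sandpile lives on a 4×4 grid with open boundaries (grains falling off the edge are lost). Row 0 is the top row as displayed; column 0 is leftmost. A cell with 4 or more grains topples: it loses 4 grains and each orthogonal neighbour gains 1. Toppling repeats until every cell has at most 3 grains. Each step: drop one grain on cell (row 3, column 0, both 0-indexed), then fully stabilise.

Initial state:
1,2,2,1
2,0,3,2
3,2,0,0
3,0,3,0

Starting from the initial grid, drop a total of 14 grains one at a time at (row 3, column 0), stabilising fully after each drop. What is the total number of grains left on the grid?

k=0  1,2,2,1
2,0,3,2
3,2,0,0
3,0,3,0
k=1  1,2,2,1
3,0,3,2
0,3,0,0
1,1,3,0
k=2  1,2,2,1
3,0,3,2
0,3,0,0
2,1,3,0
k=3  1,2,2,1
3,0,3,2
0,3,0,0
3,1,3,0
k=4  1,2,2,1
3,0,3,2
1,3,0,0
0,2,3,0
k=5  1,2,2,1
3,0,3,2
1,3,0,0
1,2,3,0
k=6  1,2,2,1
3,0,3,2
1,3,0,0
2,2,3,0
k=7  1,2,2,1
3,0,3,2
1,3,0,0
3,2,3,0
k=8  1,2,2,1
3,0,3,2
2,3,0,0
0,3,3,0
k=9  1,2,2,1
3,0,3,2
2,3,0,0
1,3,3,0
k=10  1,2,2,1
3,0,3,2
2,3,0,0
2,3,3,0
k=11  1,2,2,1
3,0,3,2
2,3,0,0
3,3,3,0
k=12  2,2,2,1
0,2,3,2
1,1,2,0
2,2,0,1
k=13  2,2,2,1
0,2,3,2
1,1,2,0
3,2,0,1
k=14  2,2,2,1
0,2,3,2
2,1,2,0
0,3,0,1

23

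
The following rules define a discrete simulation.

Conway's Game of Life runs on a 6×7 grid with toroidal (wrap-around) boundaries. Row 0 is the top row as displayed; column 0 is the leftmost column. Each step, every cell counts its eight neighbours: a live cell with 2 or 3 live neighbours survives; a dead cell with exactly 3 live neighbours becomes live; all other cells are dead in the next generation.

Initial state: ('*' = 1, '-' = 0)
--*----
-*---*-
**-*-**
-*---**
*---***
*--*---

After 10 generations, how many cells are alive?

14

[0] --*----
-*---*-
**-*-**
-*---**
*---***
*--*---
[1] -**----
-*--**-
-*-----
-**----
-*--*--
**-***-
[2] ------*
**-----
**-----
***----
----**-
*--***-
[3] -*--***
-*----*
------*
*-*---*
*-*--*-
---*---
[4] --*-***
------*
-*---**
*----*-
*-**---
****---
[5] --*-***
----*--
-----*-
*-*-**-
*--**--
*----*-
[6] ---**-*
---**-*
---*-**
-*---*-
*--*---
**-----
[7] --***-*
*-*---*
*-**--*
*-*--*-
*-*---*
*****-*
[8] ----*--
----*--
--**-*-
--*--*-
----*--
----*--
[9] ---***-
----**-
--**-*-
--*--*-
---***-
---***-
[10] ------*
--*---*
--**-**
--*--**
--*---*
--*---*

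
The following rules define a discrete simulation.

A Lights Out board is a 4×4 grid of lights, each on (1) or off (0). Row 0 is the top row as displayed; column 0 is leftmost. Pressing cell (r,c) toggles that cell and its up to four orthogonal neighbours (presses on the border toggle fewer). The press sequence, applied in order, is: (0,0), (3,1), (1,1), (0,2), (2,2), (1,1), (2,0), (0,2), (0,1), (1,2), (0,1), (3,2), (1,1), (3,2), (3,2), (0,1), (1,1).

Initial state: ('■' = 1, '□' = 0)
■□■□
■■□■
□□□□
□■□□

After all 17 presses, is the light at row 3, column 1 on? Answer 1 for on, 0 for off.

0) ■□■□
■■□■
□□□□
□■□□
1) □■■□
□■□■
□□□□
□■□□
2) □■■□
□■□■
□■□□
■□■□
3) □□■□
■□■■
□□□□
■□■□
4) □■□■
■□□■
□□□□
■□■□
5) □■□■
■□■■
□■■■
■□□□
6) □□□■
□■□■
□□■■
■□□□
7) □□□■
■■□■
■■■■
□□□□
8) □■■□
■■■■
■■■■
□□□□
9) ■□□□
■□■■
■■■■
□□□□
10) ■□■□
■■□□
■■□■
□□□□
11) □■□□
■□□□
■■□■
□□□□
12) □■□□
■□□□
■■■■
□■■■
13) □□□□
□■■□
■□■■
□■■■
14) □□□□
□■■□
■□□■
□□□□
15) □□□□
□■■□
■□■■
□■■■
16) ■■■□
□□■□
■□■■
□■■■
17) ■□■□
■■□□
■■■■
□■■■

1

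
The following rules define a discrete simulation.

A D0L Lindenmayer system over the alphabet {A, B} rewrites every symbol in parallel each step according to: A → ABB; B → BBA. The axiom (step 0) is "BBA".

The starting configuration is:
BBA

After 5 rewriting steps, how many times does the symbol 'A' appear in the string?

243

t=0: BBA
t=1: BBABBAABB
t=2: BBABBAABBBBABBAABBABBBBABBA
t=3: BBABBAABBBBABBAABBABBBBABBABBABBAABBBBABBAABBABBBBABBAABBBBABBABBABBAABBBBABBAABB
t=4: BBABBAABBBBABBAABBABBBBABBABBABBAABBBBABBAABBABBBBABBAABBB…AABBBBABBAABBBBABBAABBABBBBABBABBABBAABBBBABBAABBABBBBABBA  (len 243)
t=5: BBABBAABBBBABBAABBABBBBABBABBABBAABBBBABBAABBABBBBABBAABBB…ABBABBABBAABBBBABBAABBABBBBABBAABBBBABBABBABBAABBBBABBAABB  (len 729)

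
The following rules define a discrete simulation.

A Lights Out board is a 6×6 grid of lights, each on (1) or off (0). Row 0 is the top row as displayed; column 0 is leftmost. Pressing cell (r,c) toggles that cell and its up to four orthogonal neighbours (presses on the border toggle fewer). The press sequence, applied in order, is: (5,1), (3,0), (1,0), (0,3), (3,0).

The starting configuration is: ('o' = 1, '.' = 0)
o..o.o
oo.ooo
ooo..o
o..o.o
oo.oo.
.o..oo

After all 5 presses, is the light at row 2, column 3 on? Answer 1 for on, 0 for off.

step 0: o..o.o
oo.ooo
ooo..o
o..o.o
oo.oo.
.o..oo
step 1: o..o.o
oo.ooo
ooo..o
o..o.o
o..oo.
o.o.oo
step 2: o..o.o
oo.ooo
.oo..o
.o.o.o
...oo.
o.o.oo
step 3: ...o.o
...ooo
ooo..o
.o.o.o
...oo.
o.o.oo
step 4: ..o.oo
....oo
ooo..o
.o.o.o
...oo.
o.o.oo
step 5: ..o.oo
....oo
.oo..o
o..o.o
o..oo.
o.o.oo

0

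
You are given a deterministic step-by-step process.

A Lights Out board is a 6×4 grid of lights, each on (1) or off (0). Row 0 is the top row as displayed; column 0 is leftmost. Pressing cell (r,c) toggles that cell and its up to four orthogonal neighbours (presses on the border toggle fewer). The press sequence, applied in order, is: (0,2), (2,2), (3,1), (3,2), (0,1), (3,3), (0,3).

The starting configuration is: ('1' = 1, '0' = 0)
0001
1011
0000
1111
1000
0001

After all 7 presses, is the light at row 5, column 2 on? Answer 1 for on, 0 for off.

0

[0] 0001
1011
0000
1111
1000
0001
[1] 0110
1001
0000
1111
1000
0001
[2] 0110
1011
0111
1101
1000
0001
[3] 0110
1011
0011
0011
1100
0001
[4] 0110
1011
0001
0100
1110
0001
[5] 1000
1111
0001
0100
1110
0001
[6] 1000
1111
0000
0111
1111
0001
[7] 1011
1110
0000
0111
1111
0001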